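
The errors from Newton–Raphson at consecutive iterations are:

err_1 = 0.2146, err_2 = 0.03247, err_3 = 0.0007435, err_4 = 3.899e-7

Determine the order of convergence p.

2

Consecutive ratios: err_4/err_3 = 3.899e-7/0.0007435 = 0.000524412, err_3/err_2 = 0.0007435/0.03247 = 0.0228981.
p ≈ ln(0.000524412)/ln(0.0228981) = -7.5532/-3.7767 ≈ 2.00.
So the convergence is quadratic (order 2).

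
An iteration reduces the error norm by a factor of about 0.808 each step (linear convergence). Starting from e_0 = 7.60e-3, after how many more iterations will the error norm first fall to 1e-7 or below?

53

After k steps, e_k ≈ 7.60e-3·0.808^k.
Need 0.808^k ≤ 1e-7/7.60e-3 = 1.31579e-05.
k ≥ ln(1.31579e-05)/ln(0.808) = -11.2385/-0.21319 = 52.716.
Smallest integer k = 53.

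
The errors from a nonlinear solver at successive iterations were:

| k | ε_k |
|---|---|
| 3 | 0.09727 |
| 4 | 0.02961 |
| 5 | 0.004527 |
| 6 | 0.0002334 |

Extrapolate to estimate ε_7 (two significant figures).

2.2e-6

First estimate the order: p ≈ ln(ε_6/ε_5) / ln(ε_5/ε_4) = ln(0.0002334/0.004527)/ln(0.004527/0.02961) = ln(0.0515573)/ln(0.152888) ≈ 1.5788.
Then ε_7 ≈ ε_6·(ε_6/ε_5)^p = 0.0002334·(0.0515573)^1.5788 = 0.0002334·0.00926752 ≈ 2.163e-06.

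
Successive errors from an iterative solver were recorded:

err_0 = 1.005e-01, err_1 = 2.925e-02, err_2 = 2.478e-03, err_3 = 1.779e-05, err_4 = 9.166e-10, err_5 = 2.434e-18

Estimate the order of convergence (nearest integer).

2

Consecutive ratios: err_5/err_4 = 2.434e-18/9.166e-10 = 2.65547e-09, err_4/err_3 = 9.166e-10/1.779e-05 = 5.15233e-05.
p ≈ ln(2.65547e-09)/ln(5.15233e-05) = -19.7466/-9.8735 ≈ 2.00.
So the convergence is quadratic (order 2).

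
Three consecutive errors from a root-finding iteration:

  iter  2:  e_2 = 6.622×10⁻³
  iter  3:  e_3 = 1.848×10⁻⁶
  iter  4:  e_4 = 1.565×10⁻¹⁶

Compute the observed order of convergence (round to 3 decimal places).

p ≈ ln(e_4/e_3) / ln(e_3/e_2)
  = ln(1.565×10⁻¹⁶/1.848×10⁻⁶) / ln(1.848×10⁻⁶/6.622×10⁻³)
  = ln(8.46861e-11) / ln(0.00027907)
  = -23.192070 / -8.184048 ≈ 2.833814

2.834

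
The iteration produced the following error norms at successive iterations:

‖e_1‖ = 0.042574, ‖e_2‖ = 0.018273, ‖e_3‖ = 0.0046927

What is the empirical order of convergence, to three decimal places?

p ≈ ln(‖e_3‖/‖e_2‖) / ln(‖e_2‖/‖e_1‖)
  = ln(0.0046927/0.018273) / ln(0.018273/0.042574)
  = ln(0.256811) / ln(0.429206)
  = -1.359415 / -0.845818 ≈ 1.607219

1.607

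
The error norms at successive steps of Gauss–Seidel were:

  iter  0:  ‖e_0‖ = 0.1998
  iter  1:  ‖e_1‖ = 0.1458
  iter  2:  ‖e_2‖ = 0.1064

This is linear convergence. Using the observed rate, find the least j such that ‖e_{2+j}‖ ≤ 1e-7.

45

Rate ρ ≈ ‖e_2‖/‖e_1‖ = 0.1064/0.1458 = 0.7298.
After j more steps, ‖e_{2+j}‖ ≈ 0.1064·ρ^j; need ρ^j ≤ 1e-7/0.1064 = 9.3985e-07.
j ≥ ln(9.3985e-07)/ln(0.7298) = -13.8775/-0.31498 = 44.058.
So 45 more iterations are needed.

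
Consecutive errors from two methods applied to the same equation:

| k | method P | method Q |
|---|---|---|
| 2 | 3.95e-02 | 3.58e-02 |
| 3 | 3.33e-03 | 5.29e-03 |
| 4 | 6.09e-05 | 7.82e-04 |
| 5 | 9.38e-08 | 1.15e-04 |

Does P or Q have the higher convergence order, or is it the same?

P

Method P: p ≈ ln(9.38e-08/6.09e-05)/ln(6.09e-05/3.33e-03) ≈ 1.62.
Method Q: p ≈ ln(1.15e-04/7.82e-04)/ln(7.82e-04/5.29e-03) ≈ 1.00.
Method P has the higher order (≈1.6 vs ≈1.0).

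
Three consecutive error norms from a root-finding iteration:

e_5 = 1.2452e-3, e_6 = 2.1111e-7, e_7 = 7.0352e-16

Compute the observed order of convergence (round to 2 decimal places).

2.25

p ≈ ln(e_7/e_6) / ln(e_6/e_5)
  = ln(7.0352e-16/2.1111e-7) / ln(2.1111e-7/1.2452e-3)
  = ln(3.33248e-09) / ln(0.000169539)
  = -19.51955 / -8.68243 ≈ 2.24817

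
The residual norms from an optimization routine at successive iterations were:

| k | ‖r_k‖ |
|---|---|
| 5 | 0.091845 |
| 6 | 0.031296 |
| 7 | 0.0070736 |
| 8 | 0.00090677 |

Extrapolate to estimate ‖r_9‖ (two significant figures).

5.3e-5

First estimate the order: p ≈ ln(‖r_8‖/‖r_7‖) / ln(‖r_7‖/‖r_6‖) = ln(0.00090677/0.0070736)/ln(0.0070736/0.031296) = ln(0.128191)/ln(0.226022) ≈ 1.3813.
Then ‖r_9‖ ≈ ‖r_8‖·(‖r_8‖/‖r_7‖)^p = 0.00090677·(0.128191)^1.3813 = 0.00090677·0.0585711 ≈ 5.311e-05.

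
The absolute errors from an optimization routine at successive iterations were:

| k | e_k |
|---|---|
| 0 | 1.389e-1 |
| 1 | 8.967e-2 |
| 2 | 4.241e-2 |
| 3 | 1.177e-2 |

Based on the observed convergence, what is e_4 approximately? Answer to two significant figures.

First estimate the order: p ≈ ln(e_3/e_2) / ln(e_2/e_1) = ln(1.177e-2/4.241e-2)/ln(4.241e-2/8.967e-2) = ln(0.277529)/ln(0.472956) ≈ 1.7120.
Then e_4 ≈ e_3·(e_3/e_2)^p = 1.177e-2·(0.277529)^1.7120 = 1.177e-2·0.111415 ≈ 0.001311.

1.3e-3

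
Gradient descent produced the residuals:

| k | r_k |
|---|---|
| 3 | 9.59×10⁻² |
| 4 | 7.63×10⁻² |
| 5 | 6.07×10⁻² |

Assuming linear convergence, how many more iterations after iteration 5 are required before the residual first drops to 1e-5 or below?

39

Rate ρ ≈ r_5/r_4 = 6.07×10⁻²/7.63×10⁻² = 0.7955.
After j more steps, r_{5+j} ≈ 6.07×10⁻²·ρ^j; need ρ^j ≤ 1e-5/6.07×10⁻² = 0.000164745.
j ≥ ln(0.000164745)/ln(0.7955) = -8.7111/-0.22878 = 38.076.
So 39 more iterations are needed.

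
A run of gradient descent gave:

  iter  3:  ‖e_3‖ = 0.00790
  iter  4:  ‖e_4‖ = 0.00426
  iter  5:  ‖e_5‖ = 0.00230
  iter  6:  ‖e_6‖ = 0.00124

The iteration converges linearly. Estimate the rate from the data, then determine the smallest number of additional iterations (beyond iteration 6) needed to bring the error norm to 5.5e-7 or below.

13

Rate ρ ≈ ‖e_6‖/‖e_5‖ = 0.00124/0.00230 = 0.5391.
After j more steps, ‖e_{6+j}‖ ≈ 0.00124·ρ^j; need ρ^j ≤ 5.5e-7/0.00124 = 0.000443548.
j ≥ ln(0.000443548)/ln(0.5391) = -7.7207/-0.61785 = 12.496.
So 13 more iterations are needed.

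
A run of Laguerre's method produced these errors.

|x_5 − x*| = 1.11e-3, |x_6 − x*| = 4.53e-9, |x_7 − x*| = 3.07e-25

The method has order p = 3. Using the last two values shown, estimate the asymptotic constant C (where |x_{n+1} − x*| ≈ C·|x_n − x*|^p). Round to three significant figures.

C ≈ |x_7 − x*| / |x_6 − x*|^3
  = 3.07e-25 / (4.53e-9)^3
  = 3.07e-25 / 9.29597e-26 ≈ 3.3025

3.30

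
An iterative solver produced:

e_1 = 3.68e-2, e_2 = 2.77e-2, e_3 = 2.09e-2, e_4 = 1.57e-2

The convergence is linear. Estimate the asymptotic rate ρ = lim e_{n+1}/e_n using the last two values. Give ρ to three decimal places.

0.751

ρ ≈ e_4/e_3 = 1.57e-2/2.09e-2 = 0.75120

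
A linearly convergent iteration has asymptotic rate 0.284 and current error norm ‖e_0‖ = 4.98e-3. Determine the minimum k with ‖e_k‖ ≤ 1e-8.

11

After k steps, ‖e_k‖ ≈ 4.98e-3·0.284^k.
Need 0.284^k ≤ 1e-8/4.98e-3 = 2.00803e-06.
k ≥ ln(2.00803e-06)/ln(0.284) = -13.1184/-1.25878 = 10.422.
Smallest integer k = 11.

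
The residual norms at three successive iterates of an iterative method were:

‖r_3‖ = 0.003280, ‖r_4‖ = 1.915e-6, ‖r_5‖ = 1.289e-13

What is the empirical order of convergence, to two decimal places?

2.22

p ≈ ln(‖r_5‖/‖r_4‖) / ln(‖r_4‖/‖r_3‖)
  = ln(1.289e-13/1.915e-6) / ln(1.915e-6/0.003280)
  = ln(6.73107e-08) / ln(0.000583841)
  = -16.51395 / -7.44588 ≈ 2.21786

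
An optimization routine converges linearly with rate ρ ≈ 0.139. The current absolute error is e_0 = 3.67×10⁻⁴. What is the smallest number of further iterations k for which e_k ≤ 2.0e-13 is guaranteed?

After k steps, e_k ≈ 3.67×10⁻⁴·0.139^k.
Need 0.139^k ≤ 2.0e-13/3.67×10⁻⁴ = 5.44959e-10.
k ≥ ln(5.44959e-10)/ln(0.139) = -21.3303/-1.97328 = 10.810.
Smallest integer k = 11.

11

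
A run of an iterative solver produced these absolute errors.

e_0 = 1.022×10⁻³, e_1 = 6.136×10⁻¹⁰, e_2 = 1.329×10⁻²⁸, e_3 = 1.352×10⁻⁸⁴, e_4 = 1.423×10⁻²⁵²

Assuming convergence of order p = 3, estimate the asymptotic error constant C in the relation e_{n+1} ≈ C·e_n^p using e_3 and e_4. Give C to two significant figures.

C ≈ e_4 / e_3^3
  = 1.423×10⁻²⁵² / (1.352×10⁻⁸⁴)^3
  = 1.423×10⁻²⁵² / 2.47133e-252 ≈ 0.5758

0.58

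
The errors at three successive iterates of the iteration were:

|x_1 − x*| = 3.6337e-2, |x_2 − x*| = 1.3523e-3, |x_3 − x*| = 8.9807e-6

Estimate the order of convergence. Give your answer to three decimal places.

p ≈ ln(|x_3 − x*|/|x_2 − x*|) / ln(|x_2 − x*|/|x_1 − x*|)
  = ln(8.9807e-6/1.3523e-3) / ln(1.3523e-3/3.6337e-2)
  = ln(0.00664106) / ln(0.0372155)
  = -5.014484 / -3.291030 ≈ 1.523682

1.524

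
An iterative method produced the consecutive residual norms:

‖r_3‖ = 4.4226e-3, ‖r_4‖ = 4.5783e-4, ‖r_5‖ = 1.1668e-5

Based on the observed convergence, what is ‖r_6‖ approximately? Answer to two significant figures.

First estimate the order: p ≈ ln(‖r_5‖/‖r_4‖) / ln(‖r_4‖/‖r_3‖) = ln(1.1668e-5/4.5783e-4)/ln(4.5783e-4/4.4226e-3) = ln(0.0254854)/ln(0.103521) ≈ 1.6180.
Then ‖r_6‖ ≈ ‖r_5‖·(‖r_5‖/‖r_4‖)^p = 1.1668e-5·(0.0254854)^1.6180 = 1.1668e-5·0.00263864 ≈ 3.079e-08.

3.1e-8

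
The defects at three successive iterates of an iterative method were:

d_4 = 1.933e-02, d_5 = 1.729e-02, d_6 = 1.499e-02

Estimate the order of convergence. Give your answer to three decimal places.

p ≈ ln(d_6/d_5) / ln(d_5/d_4)
  = ln(1.499e-02/1.729e-02) / ln(1.729e-02/1.933e-02)
  = ln(0.866975) / ln(0.894465)
  = -0.142745 / -0.111530 ≈ 1.279880

1.280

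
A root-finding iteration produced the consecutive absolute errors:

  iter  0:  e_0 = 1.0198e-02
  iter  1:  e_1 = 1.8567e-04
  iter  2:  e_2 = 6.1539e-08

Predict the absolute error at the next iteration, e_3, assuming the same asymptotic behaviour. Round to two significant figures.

First estimate the order: p ≈ ln(e_2/e_1) / ln(e_1/e_0) = ln(6.1539e-08/1.8567e-04)/ln(1.8567e-04/1.0198e-02) = ln(0.000331443)/ln(0.0182065) ≈ 2.0000.
Then e_3 ≈ e_2·(e_2/e_1)^p = 6.1539e-08·(0.000331443)^2.0000 = 6.1539e-08·1.09854e-07 ≈ 6.76e-15.

6.8e-15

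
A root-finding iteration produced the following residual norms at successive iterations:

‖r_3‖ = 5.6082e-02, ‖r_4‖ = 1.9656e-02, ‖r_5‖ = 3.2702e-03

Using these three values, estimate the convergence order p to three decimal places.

p ≈ ln(‖r_5‖/‖r_4‖) / ln(‖r_4‖/‖r_3‖)
  = ln(3.2702e-03/1.9656e-02) / ln(1.9656e-02/5.6082e-02)
  = ln(0.166372) / ln(0.350487)
  = -1.793529 / -1.048432 ≈ 1.710677

1.711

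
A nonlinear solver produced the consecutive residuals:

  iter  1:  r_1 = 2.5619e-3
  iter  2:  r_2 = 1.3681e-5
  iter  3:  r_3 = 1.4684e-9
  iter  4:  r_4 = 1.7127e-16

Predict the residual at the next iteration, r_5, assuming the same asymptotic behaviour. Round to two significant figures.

First estimate the order: p ≈ ln(r_4/r_3) / ln(r_3/r_2) = ln(1.7127e-16/1.4684e-9)/ln(1.4684e-9/1.3681e-5) = ln(1.16637e-07)/ln(0.000107331) ≈ 1.7467.
Then r_5 ≈ r_4·(r_4/r_3)^p = 1.7127e-16·(1.16637e-07)^1.7467 = 1.7127e-16·7.75967e-13 ≈ 1.329e-28.

1.3e-28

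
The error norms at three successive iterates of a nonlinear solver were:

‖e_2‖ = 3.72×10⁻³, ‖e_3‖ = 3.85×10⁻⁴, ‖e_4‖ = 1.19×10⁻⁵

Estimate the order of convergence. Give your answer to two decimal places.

p ≈ ln(‖e_4‖/‖e_3‖) / ln(‖e_3‖/‖e_2‖)
  = ln(1.19×10⁻⁵/3.85×10⁻⁴) / ln(3.85×10⁻⁴/3.72×10⁻³)
  = ln(0.0309091) / ln(0.103495)
  = -3.47670 / -2.26823 ≈ 1.53278

1.53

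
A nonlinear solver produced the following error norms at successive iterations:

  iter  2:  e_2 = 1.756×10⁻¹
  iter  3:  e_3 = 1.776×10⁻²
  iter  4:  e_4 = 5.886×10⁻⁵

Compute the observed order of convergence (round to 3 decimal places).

2.492

p ≈ ln(e_4/e_3) / ln(e_3/e_2)
  = ln(5.886×10⁻⁵/1.776×10⁻²) / ln(1.776×10⁻²/1.756×10⁻¹)
  = ln(0.00331419) / ln(0.101139)
  = -5.709542 / -2.291259 ≈ 2.491880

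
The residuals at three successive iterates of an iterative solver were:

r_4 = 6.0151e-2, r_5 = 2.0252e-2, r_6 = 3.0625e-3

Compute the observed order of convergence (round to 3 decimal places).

p ≈ ln(r_6/r_5) / ln(r_5/r_4)
  = ln(3.0625e-3/2.0252e-2) / ln(2.0252e-2/6.0151e-2)
  = ln(0.15122) / ln(0.336686)
  = -1.889020 / -1.088605 ≈ 1.735267

1.735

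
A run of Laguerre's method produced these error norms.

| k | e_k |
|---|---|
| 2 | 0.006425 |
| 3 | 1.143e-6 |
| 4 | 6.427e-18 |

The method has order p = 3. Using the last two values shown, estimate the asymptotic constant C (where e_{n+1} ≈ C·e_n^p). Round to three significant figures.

C ≈ e_4 / e_3^3
  = 6.427e-18 / (1.143e-6)^3
  = 6.427e-18 / 1.49327e-18 ≈ 4.304

4.30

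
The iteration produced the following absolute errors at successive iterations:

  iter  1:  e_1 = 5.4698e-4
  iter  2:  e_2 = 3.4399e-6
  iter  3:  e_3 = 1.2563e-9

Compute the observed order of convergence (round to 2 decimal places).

p ≈ ln(e_3/e_2) / ln(e_2/e_1)
  = ln(1.2563e-9/3.4399e-6) / ln(3.4399e-6/5.4698e-4)
  = ln(0.000365214) / ln(0.0062889)
  = -7.91503 / -5.06897 ≈ 1.56147

1.56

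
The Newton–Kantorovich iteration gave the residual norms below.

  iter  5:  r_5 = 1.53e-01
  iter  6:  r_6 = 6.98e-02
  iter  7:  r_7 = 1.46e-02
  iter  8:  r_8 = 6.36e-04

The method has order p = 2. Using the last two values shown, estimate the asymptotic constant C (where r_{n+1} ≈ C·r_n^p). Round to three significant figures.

C ≈ r_8 / r_7^2
  = 6.36e-04 / (1.46e-02)^2
  = 6.36e-04 / 0.00021316 ≈ 2.9837

2.98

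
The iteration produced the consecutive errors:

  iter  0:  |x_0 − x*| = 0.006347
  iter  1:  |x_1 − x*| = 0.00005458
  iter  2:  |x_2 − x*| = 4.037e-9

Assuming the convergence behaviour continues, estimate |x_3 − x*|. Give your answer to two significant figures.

First estimate the order: p ≈ ln(|x_2 − x*|/|x_1 − x*|) / ln(|x_1 − x*|/|x_0 − x*|) = ln(4.037e-9/0.00005458)/ln(0.00005458/0.006347) = ln(7.39648e-05)/ln(0.00859934) ≈ 2.0000.
Then |x_3 − x*| ≈ |x_2 − x*|·(|x_2 − x*|/|x_1 − x*|)^p = 4.037e-9·(7.39648e-05)^2.0000 = 4.037e-9·5.47079e-09 ≈ 2.209e-17.

2.2e-17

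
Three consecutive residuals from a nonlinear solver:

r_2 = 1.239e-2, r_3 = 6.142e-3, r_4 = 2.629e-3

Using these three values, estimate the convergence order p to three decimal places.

p ≈ ln(r_4/r_3) / ln(r_3/r_2)
  = ln(2.629e-3/6.142e-3) / ln(6.142e-3/1.239e-2)
  = ln(0.428036) / ln(0.495722)
  = -0.848548 / -0.701740 ≈ 1.209206

1.209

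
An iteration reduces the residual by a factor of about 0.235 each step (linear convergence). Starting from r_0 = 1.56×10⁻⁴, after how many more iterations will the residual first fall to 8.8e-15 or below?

After k steps, r_k ≈ 1.56×10⁻⁴·0.235^k.
Need 0.235^k ≤ 8.8e-15/1.56×10⁻⁴ = 5.64103e-11.
k ≥ ln(5.64103e-11)/ln(0.235) = -23.5984/-1.44817 = 16.295.
Smallest integer k = 17.

17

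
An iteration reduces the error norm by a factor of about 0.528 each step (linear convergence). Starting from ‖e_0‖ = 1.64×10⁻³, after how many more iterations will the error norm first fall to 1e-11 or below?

After k steps, ‖e_k‖ ≈ 1.64×10⁻³·0.528^k.
Need 0.528^k ≤ 1e-11/1.64×10⁻³ = 6.09756e-09.
k ≥ ln(6.09756e-09)/ln(0.528) = -18.9154/-0.63866 = 29.617.
Smallest integer k = 30.

30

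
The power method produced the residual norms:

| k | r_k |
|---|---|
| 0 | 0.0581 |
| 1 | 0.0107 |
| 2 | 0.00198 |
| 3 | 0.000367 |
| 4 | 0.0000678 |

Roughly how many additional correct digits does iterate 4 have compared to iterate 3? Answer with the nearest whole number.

1

Digits gained ≈ log₁₀(r_3/r_4) = log₁₀(0.000367/0.0000678) = log₁₀(5.41298) ≈ 0.733.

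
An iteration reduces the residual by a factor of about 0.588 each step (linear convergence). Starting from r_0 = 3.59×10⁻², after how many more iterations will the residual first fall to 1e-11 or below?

42

After k steps, r_k ≈ 3.59×10⁻²·0.588^k.
Need 0.588^k ≤ 1e-11/3.59×10⁻² = 2.78552e-10.
k ≥ ln(2.78552e-10)/ln(0.588) = -22.0014/-0.53103 = 41.432.
Smallest integer k = 42.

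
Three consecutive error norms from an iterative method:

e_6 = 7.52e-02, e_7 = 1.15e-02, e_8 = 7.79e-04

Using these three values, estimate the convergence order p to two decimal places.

p ≈ ln(e_8/e_7) / ln(e_7/e_6)
  = ln(7.79e-04/1.15e-02) / ln(1.15e-02/7.52e-02)
  = ln(0.0677391) / ln(0.152926)
  = -2.69209 / -1.87780 ≈ 1.43364

1.43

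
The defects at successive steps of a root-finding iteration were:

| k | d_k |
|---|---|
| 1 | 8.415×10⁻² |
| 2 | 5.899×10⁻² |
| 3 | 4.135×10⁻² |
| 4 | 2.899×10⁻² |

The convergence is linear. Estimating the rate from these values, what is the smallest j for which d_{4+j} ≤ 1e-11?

62

Rate ρ ≈ d_4/d_3 = 2.899×10⁻²/4.135×10⁻² = 0.7011.
After j more steps, d_{4+j} ≈ 2.899×10⁻²·ρ^j; need ρ^j ≤ 1e-11/2.899×10⁻² = 3.44947e-10.
j ≥ ln(3.44947e-10)/ln(0.7011) = -21.7876/-0.35510 = 61.356.
So 62 more iterations are needed.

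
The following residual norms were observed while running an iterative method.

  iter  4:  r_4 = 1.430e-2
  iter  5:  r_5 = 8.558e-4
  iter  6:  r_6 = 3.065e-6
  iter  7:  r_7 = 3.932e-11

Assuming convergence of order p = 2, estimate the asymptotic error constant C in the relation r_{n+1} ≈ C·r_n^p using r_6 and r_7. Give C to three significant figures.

4.19

C ≈ r_7 / r_6^2
  = 3.932e-11 / (3.065e-6)^2
  = 3.932e-11 / 9.39422e-12 ≈ 4.1856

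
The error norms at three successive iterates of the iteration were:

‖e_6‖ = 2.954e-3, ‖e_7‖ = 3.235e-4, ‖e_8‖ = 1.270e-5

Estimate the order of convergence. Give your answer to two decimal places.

p ≈ ln(‖e_8‖/‖e_7‖) / ln(‖e_7‖/‖e_6‖)
  = ln(1.270e-5/3.235e-4) / ln(3.235e-4/2.954e-3)
  = ln(0.0392581) / ln(0.109513)
  = -3.23760 / -2.21171 ≈ 1.46384

1.46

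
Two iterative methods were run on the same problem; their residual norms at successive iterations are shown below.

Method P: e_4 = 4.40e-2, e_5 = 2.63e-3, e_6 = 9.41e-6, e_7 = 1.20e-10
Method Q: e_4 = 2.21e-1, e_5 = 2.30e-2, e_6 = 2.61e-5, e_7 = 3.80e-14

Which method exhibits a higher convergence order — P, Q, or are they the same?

Q

Method P: p ≈ ln(1.20e-10/9.41e-6)/ln(9.41e-6/2.63e-3) ≈ 2.00.
Method Q: p ≈ ln(3.80e-14/2.61e-5)/ln(2.61e-5/2.30e-2) ≈ 3.00.
Method Q has the higher order (≈3.0 vs ≈2.0).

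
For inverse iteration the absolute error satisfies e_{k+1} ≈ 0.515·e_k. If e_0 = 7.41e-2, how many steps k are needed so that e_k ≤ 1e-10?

After k steps, e_k ≈ 7.41e-2·0.515^k.
Need 0.515^k ≤ 1e-10/7.41e-2 = 1.34953e-09.
k ≥ ln(1.34953e-09)/ln(0.515) = -20.4235/-0.66359 = 30.777.
Smallest integer k = 31.

31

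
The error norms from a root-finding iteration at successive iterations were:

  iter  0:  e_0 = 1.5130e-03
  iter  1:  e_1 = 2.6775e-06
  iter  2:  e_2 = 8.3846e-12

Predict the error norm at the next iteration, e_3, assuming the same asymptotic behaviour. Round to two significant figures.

8.2e-23

First estimate the order: p ≈ ln(e_2/e_1) / ln(e_1/e_0) = ln(8.3846e-12/2.6775e-06)/ln(2.6775e-06/1.5130e-03) = ln(3.1315e-06)/ln(0.00176966) ≈ 2.0000.
Then e_3 ≈ e_2·(e_2/e_1)^p = 8.3846e-12·(3.1315e-06)^2.0000 = 8.3846e-12·9.80629e-12 ≈ 8.222e-23.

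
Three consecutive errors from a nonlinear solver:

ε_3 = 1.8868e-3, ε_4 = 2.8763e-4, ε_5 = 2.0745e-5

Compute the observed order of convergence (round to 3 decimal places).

p ≈ ln(ε_5/ε_4) / ln(ε_4/ε_3)
  = ln(2.0745e-5/2.8763e-4) / ln(2.8763e-4/1.8868e-3)
  = ln(0.0721239) / ln(0.152443)
  = -2.629370 / -1.880965 ≈ 1.397884

1.398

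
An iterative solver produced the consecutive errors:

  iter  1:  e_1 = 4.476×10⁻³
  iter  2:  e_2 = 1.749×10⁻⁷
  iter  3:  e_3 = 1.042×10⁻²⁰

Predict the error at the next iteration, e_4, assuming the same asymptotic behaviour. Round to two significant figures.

2.2e-60

First estimate the order: p ≈ ln(e_3/e_2) / ln(e_2/e_1) = ln(1.042×10⁻²⁰/1.749×10⁻⁷)/ln(1.749×10⁻⁷/4.476×10⁻³) = ln(5.95769e-14)/ln(3.90751e-05) ≈ 3.0001.
Then e_4 ≈ e_3·(e_3/e_2)^p = 1.042×10⁻²⁰·(5.95769e-14)^3.0001 = 1.042×10⁻²⁰·2.1082e-40 ≈ 2.197e-60.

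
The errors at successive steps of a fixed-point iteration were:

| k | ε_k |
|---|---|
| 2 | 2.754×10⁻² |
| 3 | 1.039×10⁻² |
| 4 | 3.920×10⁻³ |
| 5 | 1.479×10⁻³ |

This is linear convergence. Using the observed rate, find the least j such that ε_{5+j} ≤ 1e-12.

Rate ρ ≈ ε_5/ε_4 = 1.479×10⁻³/3.920×10⁻³ = 0.3773.
After j more steps, ε_{5+j} ≈ 1.479×10⁻³·ρ^j; need ρ^j ≤ 1e-12/1.479×10⁻³ = 6.76133e-10.
j ≥ ln(6.76133e-10)/ln(0.3773) = -21.1146/-0.97471 = 21.662.
So 22 more iterations are needed.

22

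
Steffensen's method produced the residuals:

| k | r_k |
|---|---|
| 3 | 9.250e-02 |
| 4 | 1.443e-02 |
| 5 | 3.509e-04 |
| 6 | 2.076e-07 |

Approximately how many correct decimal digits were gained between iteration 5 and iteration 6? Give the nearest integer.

Digits gained ≈ log₁₀(r_5/r_6) = log₁₀(3.509e-04/2.076e-07) = log₁₀(1690.27) ≈ 3.228.

3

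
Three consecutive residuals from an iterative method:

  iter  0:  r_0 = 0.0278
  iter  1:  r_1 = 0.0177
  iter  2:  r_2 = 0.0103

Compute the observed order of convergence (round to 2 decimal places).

p ≈ ln(r_2/r_1) / ln(r_1/r_0)
  = ln(0.0103/0.0177) / ln(0.0177/0.0278)
  = ln(0.581921) / ln(0.636691)
  = -0.54142 / -0.45147 ≈ 1.19924

1.20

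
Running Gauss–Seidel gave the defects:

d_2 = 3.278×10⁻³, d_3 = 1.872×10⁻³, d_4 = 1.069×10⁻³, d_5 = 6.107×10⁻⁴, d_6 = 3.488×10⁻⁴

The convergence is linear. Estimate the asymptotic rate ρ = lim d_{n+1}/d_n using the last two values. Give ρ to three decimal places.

0.571

ρ ≈ d_6/d_5 = 3.488×10⁻⁴/6.107×10⁻⁴ = 0.57115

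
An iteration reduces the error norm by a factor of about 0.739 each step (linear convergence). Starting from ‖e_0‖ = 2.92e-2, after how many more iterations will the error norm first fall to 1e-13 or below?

After k steps, ‖e_k‖ ≈ 2.92e-2·0.739^k.
Need 0.739^k ≤ 1e-13/2.92e-2 = 3.42466e-12.
k ≥ ln(3.42466e-12)/ln(0.739) = -26.4000/-0.30246 = 87.284.
Smallest integer k = 88.

88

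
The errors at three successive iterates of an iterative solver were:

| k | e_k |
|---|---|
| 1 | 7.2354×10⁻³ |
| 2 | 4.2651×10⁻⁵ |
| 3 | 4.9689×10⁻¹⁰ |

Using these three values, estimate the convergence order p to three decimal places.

2.213

p ≈ ln(e_3/e_2) / ln(e_2/e_1)
  = ln(4.9689×10⁻¹⁰/4.2651×10⁻⁵) / ln(4.2651×10⁻⁵/7.2354×10⁻³)
  = ln(1.16501e-05) / ln(0.00589477)
  = -11.360196 / -5.133690 ≈ 2.212871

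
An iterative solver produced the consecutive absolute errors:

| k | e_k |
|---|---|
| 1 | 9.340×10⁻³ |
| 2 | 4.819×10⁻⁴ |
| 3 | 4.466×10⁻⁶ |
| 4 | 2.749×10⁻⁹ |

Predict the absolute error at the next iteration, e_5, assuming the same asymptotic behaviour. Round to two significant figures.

First estimate the order: p ≈ ln(e_4/e_3) / ln(e_3/e_2) = ln(2.749×10⁻⁹/4.466×10⁻⁶)/ln(4.466×10⁻⁶/4.819×10⁻⁴) = ln(0.00061554)/ln(0.00926748) ≈ 1.5793.
Then e_5 ≈ e_4·(e_4/e_3)^p = 2.749×10⁻⁹·(0.00061554)^1.5793 = 2.749×10⁻⁹·8.49713e-06 ≈ 2.336e-14.

2.3e-14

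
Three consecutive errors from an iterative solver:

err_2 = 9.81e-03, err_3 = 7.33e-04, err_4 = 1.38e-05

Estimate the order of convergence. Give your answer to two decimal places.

p ≈ ln(err_4/err_3) / ln(err_3/err_2)
  = ln(1.38e-05/7.33e-04) / ln(7.33e-04/9.81e-03)
  = ln(0.0188267) / ln(0.0747197)
  = -3.97248 / -2.59401 ≈ 1.53141

1.53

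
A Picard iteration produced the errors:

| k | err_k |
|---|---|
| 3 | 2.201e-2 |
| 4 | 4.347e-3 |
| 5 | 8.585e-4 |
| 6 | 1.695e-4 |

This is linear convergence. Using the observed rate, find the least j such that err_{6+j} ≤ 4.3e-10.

Rate ρ ≈ err_6/err_5 = 1.695e-4/8.585e-4 = 0.1974.
After j more steps, err_{6+j} ≈ 1.695e-4·ρ^j; need ρ^j ≤ 4.3e-10/1.695e-4 = 2.53687e-06.
j ≥ ln(2.53687e-06)/ln(0.1974) = -12.8846/-1.62252 = 7.941.
So 8 more iterations are needed.

8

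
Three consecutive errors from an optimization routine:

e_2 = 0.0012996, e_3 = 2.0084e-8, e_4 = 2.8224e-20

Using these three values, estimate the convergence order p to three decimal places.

p ≈ ln(e_4/e_3) / ln(e_3/e_2)
  = ln(2.8224e-20/2.0084e-8) / ln(2.0084e-8/0.0012996)
  = ln(1.4053e-12) / ln(1.5454e-05)
  = -27.290770 / -11.077643 ≈ 2.463590

2.464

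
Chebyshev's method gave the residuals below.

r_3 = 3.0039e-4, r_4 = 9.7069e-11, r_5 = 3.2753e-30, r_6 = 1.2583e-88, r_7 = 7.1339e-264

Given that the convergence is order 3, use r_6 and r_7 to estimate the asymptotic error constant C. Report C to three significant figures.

C ≈ r_7 / r_6^3
  = 7.1339e-264 / (1.2583e-88)^3
  = 7.1339e-264 / 1.99229e-264 ≈ 3.5808

3.58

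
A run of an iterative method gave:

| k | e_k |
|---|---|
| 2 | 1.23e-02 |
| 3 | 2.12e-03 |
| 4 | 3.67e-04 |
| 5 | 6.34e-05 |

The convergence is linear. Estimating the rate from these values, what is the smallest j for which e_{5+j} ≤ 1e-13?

Rate ρ ≈ e_5/e_4 = 6.34e-05/3.67e-04 = 0.1728.
After j more steps, e_{5+j} ≈ 6.34e-05·ρ^j; need ρ^j ≤ 1e-13/6.34e-05 = 1.57729e-09.
j ≥ ln(1.57729e-09)/ln(0.1728) = -20.2676/-1.75562 = 11.544.
So 12 more iterations are needed.

12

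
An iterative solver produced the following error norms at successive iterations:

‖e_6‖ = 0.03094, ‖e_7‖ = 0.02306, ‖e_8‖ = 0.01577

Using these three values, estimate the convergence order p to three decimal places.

1.293

p ≈ ln(‖e_8‖/‖e_7‖) / ln(‖e_7‖/‖e_6‖)
  = ln(0.01577/0.02306) / ln(0.02306/0.03094)
  = ln(0.683868) / ln(0.745314)
  = -0.379990 / -0.293950 ≈ 1.292703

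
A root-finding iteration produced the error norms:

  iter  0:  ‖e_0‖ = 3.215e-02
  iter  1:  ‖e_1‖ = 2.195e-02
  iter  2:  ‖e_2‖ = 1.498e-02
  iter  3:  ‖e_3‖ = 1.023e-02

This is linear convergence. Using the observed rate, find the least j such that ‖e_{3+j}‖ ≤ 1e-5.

19

Rate ρ ≈ ‖e_3‖/‖e_2‖ = 1.023e-02/1.498e-02 = 0.6829.
After j more steps, ‖e_{3+j}‖ ≈ 1.023e-02·ρ^j; need ρ^j ≤ 1e-5/1.023e-02 = 0.000977517.
j ≥ ln(0.000977517)/ln(0.6829) = -6.9305/-0.38141 = 18.171.
So 19 more iterations are needed.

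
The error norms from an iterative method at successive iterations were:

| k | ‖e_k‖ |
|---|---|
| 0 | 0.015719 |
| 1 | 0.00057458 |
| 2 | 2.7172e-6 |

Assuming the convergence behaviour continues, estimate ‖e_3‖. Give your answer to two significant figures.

4.7e-10

First estimate the order: p ≈ ln(‖e_2‖/‖e_1‖) / ln(‖e_1‖/‖e_0‖) = ln(2.7172e-6/0.00057458)/ln(0.00057458/0.015719) = ln(0.00472902)/ln(0.0365532) ≈ 1.6180.
Then ‖e_3‖ ≈ ‖e_2‖·(‖e_2‖/‖e_1‖)^p = 2.7172e-6·(0.00472902)^1.6180 = 2.7172e-6·0.000172894 ≈ 4.698e-10.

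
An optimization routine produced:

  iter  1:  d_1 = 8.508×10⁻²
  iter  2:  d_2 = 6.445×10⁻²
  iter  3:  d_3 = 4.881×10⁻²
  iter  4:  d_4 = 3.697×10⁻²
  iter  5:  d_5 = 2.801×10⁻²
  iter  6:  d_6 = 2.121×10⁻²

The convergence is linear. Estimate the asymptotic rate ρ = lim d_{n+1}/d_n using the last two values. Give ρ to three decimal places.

ρ ≈ d_6/d_5 = 2.121×10⁻²/2.801×10⁻² = 0.75723

0.757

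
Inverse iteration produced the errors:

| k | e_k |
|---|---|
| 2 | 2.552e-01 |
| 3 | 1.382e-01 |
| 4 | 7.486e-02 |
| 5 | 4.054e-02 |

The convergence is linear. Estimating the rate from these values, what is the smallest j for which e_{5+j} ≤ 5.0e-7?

Rate ρ ≈ e_5/e_4 = 4.054e-02/7.486e-02 = 0.5415.
After j more steps, e_{5+j} ≈ 4.054e-02·ρ^j; need ρ^j ≤ 5.0e-7/4.054e-02 = 1.23335e-05.
j ≥ ln(1.23335e-05)/ln(0.5415) = -11.3032/-0.61341 = 18.427.
So 19 more iterations are needed.

19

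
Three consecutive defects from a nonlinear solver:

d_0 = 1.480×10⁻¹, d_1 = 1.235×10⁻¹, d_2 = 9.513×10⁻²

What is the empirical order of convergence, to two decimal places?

1.44

p ≈ ln(d_2/d_1) / ln(d_1/d_0)
  = ln(9.513×10⁻²/1.235×10⁻¹) / ln(1.235×10⁻¹/1.480×10⁻¹)
  = ln(0.770283) / ln(0.834459)
  = -0.26100 / -0.18097 ≈ 1.44223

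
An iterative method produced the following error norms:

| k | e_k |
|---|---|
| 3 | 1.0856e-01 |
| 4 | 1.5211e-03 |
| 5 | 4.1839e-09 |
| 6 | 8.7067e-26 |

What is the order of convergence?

3

Consecutive ratios: e_6/e_5 = 8.7067e-26/4.1839e-09 = 2.081e-17, e_5/e_4 = 4.1839e-09/1.5211e-03 = 2.75058e-06.
p ≈ ln(2.081e-17)/ln(2.75058e-06) = -38.4111/-12.8037 ≈ 3.00.
So the convergence is cubic (order 3).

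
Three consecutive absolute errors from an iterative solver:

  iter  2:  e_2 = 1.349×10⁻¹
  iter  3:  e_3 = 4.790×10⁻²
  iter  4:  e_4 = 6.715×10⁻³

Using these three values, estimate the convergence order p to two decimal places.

p ≈ ln(e_4/e_3) / ln(e_3/e_2)
  = ln(6.715×10⁻³/4.790×10⁻²) / ln(4.790×10⁻²/1.349×10⁻¹)
  = ln(0.140188) / ln(0.355078)
  = -1.96477 / -1.03542 ≈ 1.89756

1.90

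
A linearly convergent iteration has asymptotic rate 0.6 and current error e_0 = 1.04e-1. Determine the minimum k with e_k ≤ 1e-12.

50

After k steps, e_k ≈ 1.04e-1·0.6^k.
Need 0.6^k ≤ 1e-12/1.04e-1 = 9.61538e-12.
k ≥ ln(9.61538e-12)/ln(0.6) = -25.3677/-0.51083 = 49.660.
Smallest integer k = 50.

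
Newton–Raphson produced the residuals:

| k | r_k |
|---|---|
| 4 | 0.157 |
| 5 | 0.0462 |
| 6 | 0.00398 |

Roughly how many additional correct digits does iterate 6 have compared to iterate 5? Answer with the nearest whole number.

Digits gained ≈ log₁₀(r_5/r_6) = log₁₀(0.0462/0.00398) = log₁₀(11.608) ≈ 1.065.

1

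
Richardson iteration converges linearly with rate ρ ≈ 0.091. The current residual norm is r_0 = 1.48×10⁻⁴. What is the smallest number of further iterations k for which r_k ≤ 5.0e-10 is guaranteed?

6

After k steps, r_k ≈ 1.48×10⁻⁴·0.091^k.
Need 0.091^k ≤ 5.0e-10/1.48×10⁻⁴ = 3.37838e-06.
k ≥ ln(3.37838e-06)/ln(0.091) = -12.5981/-2.39690 = 5.256.
Smallest integer k = 6.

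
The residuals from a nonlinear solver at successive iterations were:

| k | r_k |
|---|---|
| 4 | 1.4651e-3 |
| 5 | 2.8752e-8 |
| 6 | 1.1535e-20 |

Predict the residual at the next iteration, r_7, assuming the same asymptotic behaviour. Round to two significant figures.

2.6e-53

First estimate the order: p ≈ ln(r_6/r_5) / ln(r_5/r_4) = ln(1.1535e-20/2.8752e-8)/ln(2.8752e-8/1.4651e-3) = ln(4.01189e-13)/ln(1.96246e-05) ≈ 2.6336.
Then r_7 ≈ r_6·(r_6/r_5)^p = 1.1535e-20·(4.01189e-13)^2.6336 = 1.1535e-20·2.24999e-33 ≈ 2.595e-53.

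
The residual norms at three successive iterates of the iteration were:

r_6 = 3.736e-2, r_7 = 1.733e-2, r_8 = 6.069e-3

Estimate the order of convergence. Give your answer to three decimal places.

p ≈ ln(r_8/r_7) / ln(r_7/r_6)
  = ln(6.069e-3/1.733e-2) / ln(1.733e-2/3.736e-2)
  = ln(0.350202) / ln(0.463865)
  = -1.049245 / -0.768162 ≈ 1.365916

1.366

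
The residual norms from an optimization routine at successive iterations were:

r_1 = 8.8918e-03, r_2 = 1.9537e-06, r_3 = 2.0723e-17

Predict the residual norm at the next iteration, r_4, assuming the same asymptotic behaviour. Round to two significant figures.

2.5e-50

First estimate the order: p ≈ ln(r_3/r_2) / ln(r_2/r_1) = ln(2.0723e-17/1.9537e-06)/ln(1.9537e-06/8.8918e-03) = ln(1.06071e-11)/ln(0.000219719) ≈ 3.0000.
Then r_4 ≈ r_3·(r_3/r_2)^p = 2.0723e-17·(1.06071e-11)^3.0000 = 2.0723e-17·1.19341e-33 ≈ 2.473e-50.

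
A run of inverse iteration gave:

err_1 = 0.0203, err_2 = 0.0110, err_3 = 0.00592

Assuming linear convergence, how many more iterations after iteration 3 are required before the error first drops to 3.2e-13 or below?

Rate ρ ≈ err_3/err_2 = 0.00592/0.0110 = 0.5382.
After j more steps, err_{3+j} ≈ 0.00592·ρ^j; need ρ^j ≤ 3.2e-13/0.00592 = 5.40541e-11.
j ≥ ln(5.40541e-11)/ln(0.5382) = -23.6410/-0.61953 = 38.160.
So 39 more iterations are needed.

39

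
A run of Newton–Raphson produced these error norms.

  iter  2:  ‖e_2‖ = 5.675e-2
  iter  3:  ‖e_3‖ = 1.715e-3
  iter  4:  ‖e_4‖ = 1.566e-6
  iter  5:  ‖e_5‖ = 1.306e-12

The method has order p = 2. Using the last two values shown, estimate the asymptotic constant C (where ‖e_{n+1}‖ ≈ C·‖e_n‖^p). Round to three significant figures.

0.533

C ≈ ‖e_5‖ / ‖e_4‖^2
  = 1.306e-12 / (1.566e-6)^2
  = 1.306e-12 / 2.45236e-12 ≈ 0.53255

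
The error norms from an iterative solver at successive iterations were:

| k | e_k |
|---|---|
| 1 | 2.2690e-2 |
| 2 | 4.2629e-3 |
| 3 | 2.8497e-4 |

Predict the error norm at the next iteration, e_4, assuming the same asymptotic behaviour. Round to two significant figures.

3.6e-6

First estimate the order: p ≈ ln(e_3/e_2) / ln(e_2/e_1) = ln(2.8497e-4/4.2629e-3)/ln(4.2629e-3/2.2690e-2) = ln(0.0668489)/ln(0.187876) ≈ 1.6180.
Then e_4 ≈ e_3·(e_3/e_2)^p = 2.8497e-4·(0.0668489)^1.6180 = 2.8497e-4·0.0125604 ≈ 3.579e-06.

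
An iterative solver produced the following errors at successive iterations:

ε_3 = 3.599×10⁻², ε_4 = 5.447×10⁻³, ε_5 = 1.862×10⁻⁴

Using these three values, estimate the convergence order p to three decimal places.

1.788

p ≈ ln(ε_5/ε_4) / ln(ε_4/ε_3)
  = ln(1.862×10⁻⁴/5.447×10⁻³) / ln(5.447×10⁻³/3.599×10⁻²)
  = ln(0.034184) / ln(0.151348)
  = -3.375998 / -1.888173 ≈ 1.787971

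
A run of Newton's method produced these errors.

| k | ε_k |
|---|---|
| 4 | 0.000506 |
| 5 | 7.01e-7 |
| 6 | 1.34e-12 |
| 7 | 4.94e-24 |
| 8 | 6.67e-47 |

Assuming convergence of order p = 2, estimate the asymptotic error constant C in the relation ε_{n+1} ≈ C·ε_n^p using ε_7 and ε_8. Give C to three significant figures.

2.73

C ≈ ε_8 / ε_7^2
  = 6.67e-47 / (4.94e-24)^2
  = 6.67e-47 / 2.44036e-47 ≈ 2.7332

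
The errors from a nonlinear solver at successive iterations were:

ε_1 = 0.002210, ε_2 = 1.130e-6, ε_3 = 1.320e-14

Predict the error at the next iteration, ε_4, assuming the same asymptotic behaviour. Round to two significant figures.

1.0e-33

First estimate the order: p ≈ ln(ε_3/ε_2) / ln(ε_2/ε_1) = ln(1.320e-14/1.130e-6)/ln(1.130e-6/0.002210) = ln(1.16814e-08)/ln(0.000511312) ≈ 2.4101.
Then ε_4 ≈ ε_3·(ε_3/ε_2)^p = 1.320e-14·(1.16814e-08)^2.4101 = 1.320e-14·7.6185e-20 ≈ 1.006e-33.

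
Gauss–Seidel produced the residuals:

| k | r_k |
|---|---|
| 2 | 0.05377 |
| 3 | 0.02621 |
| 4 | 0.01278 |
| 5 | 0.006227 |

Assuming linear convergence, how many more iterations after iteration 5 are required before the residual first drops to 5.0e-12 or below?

30

Rate ρ ≈ r_5/r_4 = 0.006227/0.01278 = 0.4872.
After j more steps, r_{5+j} ≈ 0.006227·ρ^j; need ρ^j ≤ 5.0e-12/0.006227 = 8.02955e-10.
j ≥ ln(8.02955e-10)/ln(0.4872) = -20.9427/-0.71908 = 29.124.
So 30 more iterations are needed.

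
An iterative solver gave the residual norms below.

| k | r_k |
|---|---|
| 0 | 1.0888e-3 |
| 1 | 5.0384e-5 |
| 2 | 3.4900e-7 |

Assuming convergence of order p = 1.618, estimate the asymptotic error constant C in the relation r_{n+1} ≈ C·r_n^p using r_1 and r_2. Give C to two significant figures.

3.1

C ≈ r_2 / r_1^1.618
  = 3.4900e-7 / (5.0384e-5)^1.618
  = 3.4900e-7 / 1.11252e-07 ≈ 3.137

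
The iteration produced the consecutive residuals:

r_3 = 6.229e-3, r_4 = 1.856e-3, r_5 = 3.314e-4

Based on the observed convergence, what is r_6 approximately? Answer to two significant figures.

First estimate the order: p ≈ ln(r_5/r_4) / ln(r_4/r_3) = ln(3.314e-4/1.856e-3)/ln(1.856e-3/6.229e-3) = ln(0.178556)/ln(0.297961) ≈ 1.4229.
Then r_6 ≈ r_5·(r_5/r_4)^p = 3.314e-4·(0.178556)^1.4229 = 3.314e-4·0.0861688 ≈ 2.856e-05.

2.9e-5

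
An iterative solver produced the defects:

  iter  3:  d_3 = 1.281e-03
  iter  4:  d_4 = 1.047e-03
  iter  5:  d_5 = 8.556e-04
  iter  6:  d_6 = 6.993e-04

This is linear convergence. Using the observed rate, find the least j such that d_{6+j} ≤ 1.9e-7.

41

Rate ρ ≈ d_6/d_5 = 6.993e-04/8.556e-04 = 0.8173.
After j more steps, d_{6+j} ≈ 6.993e-04·ρ^j; need ρ^j ≤ 1.9e-7/6.993e-04 = 0.0002717.
j ≥ ln(0.0002717)/ln(0.8173) = -8.2108/-0.20175 = 40.698.
So 41 more iterations are needed.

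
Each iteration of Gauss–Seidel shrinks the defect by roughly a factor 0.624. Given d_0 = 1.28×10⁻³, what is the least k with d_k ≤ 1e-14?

55

After k steps, d_k ≈ 1.28×10⁻³·0.624^k.
Need 0.624^k ≤ 1e-14/1.28×10⁻³ = 7.8125e-12.
k ≥ ln(7.8125e-12)/ln(0.624) = -25.5753/-0.47160 = 54.231.
Smallest integer k = 55.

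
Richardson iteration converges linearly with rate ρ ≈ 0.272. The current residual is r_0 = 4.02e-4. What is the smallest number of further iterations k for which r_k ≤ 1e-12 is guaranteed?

After k steps, r_k ≈ 4.02e-4·0.272^k.
Need 0.272^k ≤ 1e-12/4.02e-4 = 2.48756e-09.
k ≥ ln(2.48756e-09)/ln(0.272) = -19.8120/-1.30195 = 15.217.
Smallest integer k = 16.

16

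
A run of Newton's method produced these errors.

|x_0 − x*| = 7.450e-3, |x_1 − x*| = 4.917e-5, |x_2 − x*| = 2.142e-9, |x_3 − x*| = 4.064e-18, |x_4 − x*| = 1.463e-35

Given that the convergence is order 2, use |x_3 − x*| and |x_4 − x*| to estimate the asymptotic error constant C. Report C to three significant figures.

0.886

C ≈ |x_4 − x*| / |x_3 − x*|^2
  = 1.463e-35 / (4.064e-18)^2
  = 1.463e-35 / 1.65161e-35 ≈ 0.8858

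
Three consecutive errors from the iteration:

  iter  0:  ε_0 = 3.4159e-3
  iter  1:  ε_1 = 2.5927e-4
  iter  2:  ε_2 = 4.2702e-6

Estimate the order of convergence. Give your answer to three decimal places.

p ≈ ln(ε_2/ε_1) / ln(ε_1/ε_0)
  = ln(4.2702e-6/2.5927e-4) / ln(2.5927e-4/3.4159e-3)
  = ln(0.0164701) / ln(0.0759009)
  = -4.106209 / -2.578327 ≈ 1.592587

1.593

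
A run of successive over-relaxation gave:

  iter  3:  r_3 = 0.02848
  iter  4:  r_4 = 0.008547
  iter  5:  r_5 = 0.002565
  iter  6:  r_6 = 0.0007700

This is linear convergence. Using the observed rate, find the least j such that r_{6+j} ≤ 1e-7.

8

Rate ρ ≈ r_6/r_5 = 0.0007700/0.002565 = 0.3002.
After j more steps, r_{6+j} ≈ 0.0007700·ρ^j; need ρ^j ≤ 1e-7/0.0007700 = 0.00012987.
j ≥ ln(0.00012987)/ln(0.3002) = -8.9490/-1.20331 = 7.437.
So 8 more iterations are needed.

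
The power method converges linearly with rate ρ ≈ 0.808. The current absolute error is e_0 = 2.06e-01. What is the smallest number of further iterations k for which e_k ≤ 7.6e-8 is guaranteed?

70

After k steps, e_k ≈ 2.06e-01·0.808^k.
Need 0.808^k ≤ 7.6e-8/2.06e-01 = 3.68932e-07.
k ≥ ln(3.68932e-07)/ln(0.808) = -14.8127/-0.21319 = 69.481.
Smallest integer k = 70.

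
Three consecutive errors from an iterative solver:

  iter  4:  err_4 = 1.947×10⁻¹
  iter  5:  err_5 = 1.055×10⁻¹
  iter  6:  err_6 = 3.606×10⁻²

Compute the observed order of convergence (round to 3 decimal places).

1.752

p ≈ ln(err_6/err_5) / ln(err_5/err_4)
  = ln(3.606×10⁻²/1.055×10⁻¹) / ln(1.055×10⁻¹/1.947×10⁻¹)
  = ln(0.341801) / ln(0.541859)
  = -1.073527 / -0.612749 ≈ 1.751985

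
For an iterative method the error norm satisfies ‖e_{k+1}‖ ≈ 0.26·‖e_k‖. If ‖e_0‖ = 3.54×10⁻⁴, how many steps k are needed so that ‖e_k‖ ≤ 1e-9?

After k steps, ‖e_k‖ ≈ 3.54×10⁻⁴·0.26^k.
Need 0.26^k ≤ 1e-9/3.54×10⁻⁴ = 2.82486e-06.
k ≥ ln(2.82486e-06)/ln(0.26) = -12.7771/-1.34707 = 9.485.
Smallest integer k = 10.

10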